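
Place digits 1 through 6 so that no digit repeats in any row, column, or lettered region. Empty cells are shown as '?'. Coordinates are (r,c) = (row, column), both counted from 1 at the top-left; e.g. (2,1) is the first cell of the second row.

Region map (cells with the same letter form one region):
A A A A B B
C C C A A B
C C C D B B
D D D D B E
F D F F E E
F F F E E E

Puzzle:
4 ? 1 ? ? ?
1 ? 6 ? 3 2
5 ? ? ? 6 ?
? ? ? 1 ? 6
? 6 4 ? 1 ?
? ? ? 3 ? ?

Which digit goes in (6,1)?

(1,5) = 5 (sole candidate).
(1,6) = 3 (sole candidate).
(2,2) = 4 (sole candidate).
(2,4) = 5 (sole candidate).
(4,5) = 4 (sole candidate).
(5,4) = 2 (sole candidate).
(5,6) = 5 (sole candidate).
(6,1) = 6: row 6 has {3}; col 1 has {1,4,5}; region has {2,4} → only 6 remains.

6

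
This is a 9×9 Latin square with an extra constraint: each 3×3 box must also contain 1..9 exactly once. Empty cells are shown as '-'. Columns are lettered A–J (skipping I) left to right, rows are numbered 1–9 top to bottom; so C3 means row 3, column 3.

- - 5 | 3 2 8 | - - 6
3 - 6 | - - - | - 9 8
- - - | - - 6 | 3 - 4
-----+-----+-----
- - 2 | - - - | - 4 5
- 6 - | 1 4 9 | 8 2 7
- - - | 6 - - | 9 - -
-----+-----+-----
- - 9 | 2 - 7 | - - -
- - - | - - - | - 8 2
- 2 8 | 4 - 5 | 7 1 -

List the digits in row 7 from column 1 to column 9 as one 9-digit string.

159287463

G1 = 1: row 1 has {2,3,5,6,8}; col 7 has {3,7,8,9}; box has {3,4,6,8,9} → only 1 remains.
H1 = 7: row 1 has {1,2,3,5,6,8}; col 8 has {1,2,4,8,9}; box has {1,3,4,6,8,9} → only 7 remains.
H3 = 5: row 3 has {3,4,6}; col 8 has {1,2,4,7,8,9}; box has {1,3,4,6,7,8,9} → only 5 remains.
F4 = 3: row 4 has {2,4,5}; col 6 has {5,6,7,8,9}; box has {1,4,6,9} → only 3 remains.
G4 = 6: row 4 has {2,3,4,5}; col 7 has {1,3,7,8,9}; box has {2,4,5,7,8,9} → only 6 remains.
A5 = 5: row 5 has {1,2,4,6,7,8,9}; col 1 has {3}; box has {2,6} → only 5 remains.
C5 = 3: row 5 has {1,2,4,5,6,7,8,9}; col 3 has {2,5,6,8,9}; box has {2,5,6} → only 3 remains.
F6 = 2: row 6 has {6,9}; col 6 has {3,5,6,7,8,9}; box has {1,3,4,6,9} → only 2 remains.
H6 = 3: row 6 has {2,6,9}; col 8 has {1,2,4,5,7,8,9}; box has {2,4,5,6,7,8,9} → only 3 remains.
J6 = 1: row 6 has {2,3,6,9}; col 9 has {2,4,5,6,7,8}; box has {2,3,4,5,6,7,8,9} → only 1 remains.
H7 = 6: row 7 has {2,7,9}; col 8 has {1,2,3,4,5,7,8,9}; box has {1,2,7,8} → only 6 remains.
J7 = 3: row 7 has {2,6,7,9}; col 9 has {1,2,4,5,6,7,8}; box has {1,2,6,7,8} → only 3 remains.
D8 = 9: row 8 has {2,8}; col 4 has {1,2,3,4,6}; box has {2,4,5,7} → only 9 remains.
F8 = 1: row 8 has {2,8,9}; col 6 has {2,3,5,6,7,8,9}; box has {2,4,5,7,9} → only 1 remains.
A9 = 6: row 9 has {1,2,4,5,7,8}; col 1 has {3,5}; box has {2,8,9} → only 6 remains.
E9 = 3: row 9 has {1,2,4,5,6,7,8}; col 5 has {2,4}; box has {1,2,4,5,7,9} → only 3 remains.
J9 = 9: row 9 has {1,2,3,4,5,6,7,8}; col 9 has {1,2,3,4,5,6,7,8}; box has {1,2,3,6,7,8} → only 9 remains.
F2 = 4: row 2 has {3,6,8,9}; col 6 has {1,2,3,5,6,7,8,9}; box has {2,3,6,8} → only 4 remains.
G2 = 2: row 2 has {3,4,6,8,9}; col 7 has {1,3,6,7,8,9}; box has {1,3,4,5,6,7,8,9} → only 2 remains.
D3 = 7: row 3 has {3,4,5,6}; col 4 has {1,2,3,4,6,9}; box has {2,3,4,6,8} → only 7 remains.
D4 = 8: row 4 has {2,3,4,5,6}; col 4 has {1,2,3,4,6,7,9}; box has {1,2,3,4,6,9} → only 8 remains.
E4 = 7: row 4 has {2,3,4,5,6,8}; col 5 has {2,3,4}; box has {1,2,3,4,6,8,9} → only 7 remains.
E6 = 5: row 6 has {1,2,3,6,9}; col 5 has {2,3,4,7}; box has {1,2,3,4,6,7,8,9} → only 5 remains.
E7 = 8: row 7 has {2,3,6,7,9}; col 5 has {2,3,4,5,7}; box has {1,2,3,4,5,7,9} → only 8 remains.
E8 = 6: row 8 has {1,2,8,9}; col 5 has {2,3,4,5,7,8}; box has {1,2,3,4,5,7,8,9} → only 6 remains.
D2 = 5: row 2 has {2,3,4,6,8,9}; col 4 has {1,2,3,4,6,7,8,9}; box has {2,3,4,6,7,8} → only 5 remains.
E2 = 1: row 2 has {2,3,4,5,6,8,9}; col 5 has {2,3,4,5,6,7,8}; box has {2,3,4,5,6,7,8} → only 1 remains.
C3 = 1: row 3 has {3,4,5,6,7}; col 3 has {2,3,5,6,8,9}; box has {3,5,6} → only 1 remains.
E3 = 9: row 3 has {1,3,4,5,6,7}; col 5 has {1,2,3,4,5,6,7,8}; box has {1,2,3,4,5,6,7,8} → only 9 remains.
B2 = 7: row 2 has {1,2,3,4,5,6,8,9}; col 2 has {2,6}; box has {1,3,5,6} → only 7 remains.
B3 = 8: row 3 has {1,3,4,5,6,7,9}; col 2 has {2,6,7}; box has {1,3,5,6,7} → only 8 remains.
B6 = 4: row 6 has {1,2,3,5,6,9}; col 2 has {2,6,7,8}; box has {2,3,5,6} → only 4 remains.
C6 = 7: row 6 has {1,2,3,4,5,6,9}; col 3 has {1,2,3,5,6,8,9}; box has {2,3,4,5,6} → only 7 remains.
C8 = 4: row 8 has {1,2,6,8,9}; col 3 has {1,2,3,5,6,7,8,9}; box has {2,6,8,9} → only 4 remains.
G8 = 5: row 8 has {1,2,4,6,8,9}; col 7 has {1,2,3,6,7,8,9}; box has {1,2,3,6,7,8,9} → only 5 remains.
B1 = 9: row 1 has {1,2,3,5,6,7,8}; col 2 has {2,4,6,7,8}; box has {1,3,5,6,7,8} → only 9 remains.
A3 = 2: row 3 has {1,3,4,5,6,7,8,9}; col 1 has {3,5,6}; box has {1,3,5,6,7,8,9} → only 2 remains.
B4 = 1: row 4 has {2,3,4,5,6,7,8}; col 2 has {2,4,6,7,8,9}; box has {2,3,4,5,6,7} → only 1 remains.
A6 = 8: row 6 has {1,2,3,4,5,6,7,9}; col 1 has {2,3,5,6}; box has {1,2,3,4,5,6,7} → only 8 remains.
A7 = 1: row 7 has {2,3,6,7,8,9}; col 1 has {2,3,5,6,8}; box has {2,4,6,8,9} → only 1 remains.
B7 = 5: row 7 has {1,2,3,6,7,8,9}; col 2 has {1,2,4,6,7,8,9}; box has {1,2,4,6,8,9} → only 5 remains.
G7 = 4: row 7 has {1,2,3,5,6,7,8,9}; col 7 has {1,2,3,5,6,7,8,9}; box has {1,2,3,5,6,7,8,9} → only 4 remains.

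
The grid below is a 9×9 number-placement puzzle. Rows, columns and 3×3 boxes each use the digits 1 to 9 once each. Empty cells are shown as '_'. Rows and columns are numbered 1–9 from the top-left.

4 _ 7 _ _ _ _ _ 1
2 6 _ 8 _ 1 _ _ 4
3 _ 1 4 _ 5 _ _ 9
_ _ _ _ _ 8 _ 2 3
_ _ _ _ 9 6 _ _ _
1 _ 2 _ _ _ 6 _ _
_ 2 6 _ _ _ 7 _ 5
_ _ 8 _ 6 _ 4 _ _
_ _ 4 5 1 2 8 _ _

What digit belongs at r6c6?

r3c2 = 8: row 3 has {1,3,4,5,9}; col 2 has {2,6}; box has {1,2,3,4,6,7} → only 8 remains.
r3c7 = 2: row 3 has {1,3,4,5,8,9}; col 7 has {4,6,7,8}; box has {1,4,9} → only 2 remains.
r7c1 = 9: row 7 has {2,5,6,7}; col 1 has {1,2,3,4}; box has {2,4,6,8} → only 9 remains.
r7c4 = 3: row 7 has {2,5,6,7,9}; col 4 has {4,5,8}; box has {1,2,5,6} → only 3 remains.
r7c6 = 4: row 7 has {2,3,5,6,7,9}; col 6 has {1,2,5,6,8}; box has {1,2,3,5,6} → only 4 remains.
r7c8 = 1: row 7 has {2,3,4,5,6,7,9}; col 8 has {2}; box has {4,5,7,8} → only 1 remains.
r8c9 = 2: row 8 has {4,6,8}; col 9 has {1,3,4,5,9}; box has {1,4,5,7,8} → only 2 remains.
r9c1 = 7: row 9 has {1,2,4,5,8}; col 1 has {1,2,3,4,9}; box has {2,4,6,8,9} → only 7 remains.
r9c2 = 3: row 9 has {1,2,4,5,7,8}; col 2 has {2,6,8}; box has {2,4,6,7,8,9} → only 3 remains.
r9c9 = 6: row 9 has {1,2,3,4,5,7,8}; col 9 has {1,2,3,4,5,9}; box has {1,2,4,5,7,8} → only 6 remains.
r3c5 = 7: row 3 has {1,2,3,4,5,8,9}; col 5 has {1,6,9}; box has {1,4,5,8} → only 7 remains.
r3c8 = 6: row 3 has {1,2,3,4,5,7,8,9}; col 8 has {1,2}; box has {1,2,4,9} → only 6 remains.
r6c4 = 7: row 6 has {1,2,6}; col 4 has {3,4,5,8}; box has {6,8,9} → only 7 remains.
r6c6 = 3: row 6 has {1,2,6,7}; col 6 has {1,2,4,5,6,8}; box has {6,7,8,9} → only 3 remains.

3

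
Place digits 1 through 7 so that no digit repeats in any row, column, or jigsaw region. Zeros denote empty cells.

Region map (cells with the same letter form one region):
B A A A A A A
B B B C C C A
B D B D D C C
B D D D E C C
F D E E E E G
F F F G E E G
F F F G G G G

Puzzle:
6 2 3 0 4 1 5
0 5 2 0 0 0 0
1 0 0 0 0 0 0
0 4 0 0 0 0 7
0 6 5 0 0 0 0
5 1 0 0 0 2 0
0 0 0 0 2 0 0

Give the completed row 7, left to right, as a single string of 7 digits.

4365271

row 1, column 4 = 7: row 1 has {1,2,3,4,5,6}; col 4 has {}; region has {1,2,3,4,5} → only 7 remains.
row 2, column 7 = 6: row 2 has {2,5}; col 7 has {5,7}; region has {1,2,3,4,5,7} → only 6 remains.
row 4, column 1 = 3: row 4 has {4,7}; col 1 has {1,5,6}; region has {1,2,5,6} → only 3 remains.
row 4, column 3 = 1: row 4 has {3,4,7}; col 3 has {2,3,5}; region has {4,6} → only 1 remains.
row 4, column 5 = 6: row 4 has {1,3,4,7}; col 5 has {2,4}; region has {2,5} → only 6 remains.
row 4, column 6 = 5: row 4 has {1,3,4,6,7}; col 6 has {1,2}; region has {7} → only 5 remains.
row 4, column 4 = 2: row 4 has {1,3,4,5,6,7}; col 4 has {7}; region has {1,4,6} → only 2 remains.
row 2, column 1 = 7: in row 2, 7 can only go here (every other open cell in that row sees a 7).
row 3, column 3 = 4: row 3 has {1}; col 3 has {1,2,3,5}; region has {1,2,3,5,6,7} → only 4 remains.
row 7, column 1 = 4: row 7 has {2}; col 1 has {1,3,5,6,7}; region has {1,5} → only 4 remains.
row 5, column 1 = 2: row 5 has {5,6}; col 1 has {1,3,4,5,6,7}; region has {1,4,5} → only 2 remains.
row 3, column 7 = 2: in row 3, 2 can only go here (every other open cell in that row sees a 2).
row 3, column 6 = 6: in row 3, 6 can only go here (every other open cell in that row sees a 6).
row 7, column 4 = 5: in row 7, 5 can only go here (every other open cell in that row sees a 5).
row 3, column 4 = 3: row 3 has {1,2,4,6}; col 4 has {2,5,7}; region has {1,2,4,6} → only 3 remains.
row 3, column 2 = 7: row 3 has {1,2,3,4,6}; col 2 has {1,2,4,5,6}; region has {1,2,3,4,6} → only 7 remains.
row 3, column 5 = 5: row 3 has {1,2,3,4,6,7}; col 5 has {2,4,6}; region has {1,2,3,4,6,7} → only 5 remains.
row 7, column 2 = 3: row 7 has {2,4,5}; col 2 has {1,2,4,5,6,7}; region has {1,2,4,5} → only 3 remains.
row 7, column 6 = 7: row 7 has {2,3,4,5}; col 6 has {1,2,5,6}; region has {2,5} → only 7 remains.
row 7, column 7 = 1: row 7 has {2,3,4,5,7}; col 7 has {2,5,6,7}; region has {2,5,7} → only 1 remains.
row 7, column 3 = 6: row 7 has {1,2,3,4,5,7}; col 3 has {1,2,3,4,5}; region has {1,2,3,4,5} → only 6 remains.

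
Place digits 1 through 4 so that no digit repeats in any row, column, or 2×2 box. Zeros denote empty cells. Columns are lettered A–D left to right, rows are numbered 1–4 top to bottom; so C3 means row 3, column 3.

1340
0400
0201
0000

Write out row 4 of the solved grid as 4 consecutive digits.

3124

D1 = 2 (sole candidate).
A2 = 2 (sole candidate).
D2 = 3 (sole candidate).
C3 = 3 (sole candidate).
B4 = 1: row 4 has {}; col 2 has {2,3,4}; box has {2} → only 1 remains.
C4 = 2: row 4 has {1}; col 3 has {3,4}; box has {1,3} → only 2 remains.
D4 = 4: row 4 has {1,2}; col 4 has {1,2,3}; box has {1,2,3} → only 4 remains.
C2 = 1 (sole candidate).
A3 = 4 (sole candidate).
A4 = 3: row 4 has {1,2,4}; col 1 has {1,2,4}; box has {1,2,4} → only 3 remains.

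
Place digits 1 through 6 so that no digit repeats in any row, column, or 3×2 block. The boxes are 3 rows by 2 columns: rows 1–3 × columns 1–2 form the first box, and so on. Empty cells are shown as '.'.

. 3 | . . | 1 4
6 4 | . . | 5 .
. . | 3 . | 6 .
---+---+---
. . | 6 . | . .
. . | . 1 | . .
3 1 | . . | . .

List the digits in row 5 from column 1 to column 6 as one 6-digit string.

462135

row 2, column 4 = 2 (sole candidate).
row 2, column 6 = 3 (sole candidate).
row 3, column 6 = 2 (sole candidate).
row 1, column 3 = 5 (sole candidate).
row 1, column 4 = 6 (sole candidate).
row 2, column 3 = 1 (sole candidate).
row 3, column 2 = 5 (sole candidate).
row 3, column 4 = 4 (sole candidate).
row 4, column 2 = 2 (sole candidate).
row 5, column 2 = 6: row 5 has {1}; col 2 has {1,2,3,4,5}; box has {1,2,3} → only 6 remains.
row 5, column 6 = 5: row 5 has {1,6}; col 6 has {2,3,4}; box has {} → only 5 remains.
row 6, column 4 = 5 (sole candidate).
row 6, column 6 = 6 (sole candidate).
row 1, column 1 = 2 (sole candidate).
row 3, column 1 = 1 (sole candidate).
row 4, column 4 = 3 (sole candidate).
row 4, column 5 = 4 (sole candidate).
row 4, column 6 = 1 (sole candidate).
row 5, column 1 = 4: row 5 has {1,5,6}; col 1 has {1,2,3,6}; box has {1,2,3,6} → only 4 remains.
row 5, column 3 = 2: row 5 has {1,4,5,6}; col 3 has {1,3,5,6}; box has {1,3,5,6} → only 2 remains.
row 5, column 5 = 3: row 5 has {1,2,4,5,6}; col 5 has {1,4,5,6}; box has {1,4,5,6} → only 3 remains.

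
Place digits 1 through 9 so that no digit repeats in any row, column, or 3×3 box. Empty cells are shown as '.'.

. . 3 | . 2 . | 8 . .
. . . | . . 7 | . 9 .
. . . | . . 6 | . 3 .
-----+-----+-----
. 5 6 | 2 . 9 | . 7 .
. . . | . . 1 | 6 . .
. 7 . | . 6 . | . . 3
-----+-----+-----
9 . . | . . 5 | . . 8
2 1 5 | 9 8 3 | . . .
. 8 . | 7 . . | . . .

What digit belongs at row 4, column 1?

row 1, column 6 = 4 (sole candidate).
row 6, column 6 = 8 (sole candidate).
row 9, column 3 = 4 (sole candidate).
row 9, column 5 = 1 (sole candidate).
row 9, column 6 = 2 (sole candidate).
row 7, column 3 = 7 (sole candidate).
row 7, column 5 = 4 (sole candidate).
row 4, column 5 = 3 (sole candidate).
row 7, column 4 = 6 (sole candidate).
row 2, column 5 = 5 (sole candidate).
row 3, column 5 = 9 (sole candidate).
row 5, column 5 = 7 (sole candidate).
row 7, column 2 = 3 (sole candidate).
row 9, column 1 = 6 (sole candidate).
row 9, column 8 = 5 (sole candidate).
row 9, column 9 = 9 (sole candidate).
row 1, column 4 = 1 (sole candidate).
row 1, column 8 = 6 (sole candidate).
row 3, column 4 = 8 (sole candidate).
row 8, column 8 = 4 (sole candidate).
row 9, column 7 = 3 (sole candidate).
row 1, column 2 = 9 (sole candidate).
row 2, column 4 = 3 (sole candidate).
row 8, column 7 = 7 (sole candidate).
row 8, column 9 = 6 (sole candidate).
row 2, column 2 = 6 (hidden single in row 2).
row 4, column 1 = 8: in row 4, 8 can only go here (every other open cell in that row sees an 8).

8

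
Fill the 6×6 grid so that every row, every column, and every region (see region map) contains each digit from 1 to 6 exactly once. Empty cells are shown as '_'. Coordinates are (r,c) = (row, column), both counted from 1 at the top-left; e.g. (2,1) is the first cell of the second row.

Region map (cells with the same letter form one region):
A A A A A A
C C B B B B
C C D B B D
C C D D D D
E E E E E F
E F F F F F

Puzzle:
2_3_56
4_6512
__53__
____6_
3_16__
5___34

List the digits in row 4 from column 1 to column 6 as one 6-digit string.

(2,2) = 3: row 2 has {1,2,4,5,6}; col 2 has {}; region has {4} → only 3 remains.
(3,5) = 4: row 3 has {3,5}; col 5 has {1,3,5,6}; region has {1,2,3,5,6} → only 4 remains.
(3,6) = 1: row 3 has {3,4,5}; col 6 has {2,4,6}; region has {5,6} → only 1 remains.
(4,1) = 1: row 4 has {6}; col 1 has {2,3,4,5}; region has {3,4} → only 1 remains.
(4,6) = 3: row 4 has {1,6}; col 6 has {1,2,4,6}; region has {1,5,6} → only 3 remains.
(5,5) = 2: row 5 has {1,3,6}; col 5 has {1,3,4,5,6}; region has {1,3,5,6} → only 2 remains.
(5,6) = 5: row 5 has {1,2,3,6}; col 6 has {1,2,3,4,6}; region has {3,4} → only 5 remains.
(6,3) = 2: row 6 has {3,4,5}; col 3 has {1,3,5,6}; region has {3,4,5} → only 2 remains.
(6,4) = 1: row 6 has {2,3,4,5}; col 4 has {3,5,6}; region has {2,3,4,5} → only 1 remains.
(1,4) = 4: row 1 has {2,3,5,6}; col 4 has {1,3,5,6}; region has {2,3,5,6} → only 4 remains.
(3,1) = 6: row 3 has {1,3,4,5}; col 1 has {1,2,3,4,5}; region has {1,3,4} → only 6 remains.
(3,2) = 2: row 3 has {1,3,4,5,6}; col 2 has {3}; region has {1,3,4,6} → only 2 remains.
(4,2) = 5: row 4 has {1,3,6}; col 2 has {2,3}; region has {1,2,3,4,6} → only 5 remains.
(4,3) = 4: row 4 has {1,3,5,6}; col 3 has {1,2,3,5,6}; region has {1,3,5,6} → only 4 remains.
(4,4) = 2: row 4 has {1,3,4,5,6}; col 4 has {1,3,4,5,6}; region has {1,3,4,5,6} → only 2 remains.

154263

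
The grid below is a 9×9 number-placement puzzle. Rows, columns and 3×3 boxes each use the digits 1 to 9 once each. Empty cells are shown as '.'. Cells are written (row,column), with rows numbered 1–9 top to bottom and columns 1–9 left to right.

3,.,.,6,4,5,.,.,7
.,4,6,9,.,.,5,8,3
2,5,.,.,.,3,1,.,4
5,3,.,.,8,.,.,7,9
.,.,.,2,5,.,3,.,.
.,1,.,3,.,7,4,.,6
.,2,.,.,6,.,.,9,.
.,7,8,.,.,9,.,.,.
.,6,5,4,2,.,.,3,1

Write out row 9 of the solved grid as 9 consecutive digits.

(1,8) = 2: row 1 has {3,4,5,6,7}; col 8 has {3,7,8,9}; box has {1,3,4,5,7,8} → only 2 remains.
(3,5) = 7: row 3 has {1,2,3,4,5}; col 5 has {2,4,5,6,8}; box has {3,4,5,6,9} → only 7 remains.
(3,8) = 6: row 3 has {1,2,3,4,5,7}; col 8 has {2,3,7,8,9}; box has {1,2,3,4,5,7,8} → only 6 remains.
(4,4) = 1: row 4 has {3,5,7,8,9}; col 4 has {2,3,4,6,9}; box has {2,3,5,7,8} → only 1 remains.
(4,7) = 2: row 4 has {1,3,5,7,8,9}; col 7 has {1,3,4,5}; box has {3,4,6,7,9} → only 2 remains.
(5,8) = 1: row 5 has {2,3,5}; col 8 has {2,3,6,7,8,9}; box has {2,3,4,6,7,9} → only 1 remains.
(5,9) = 8: row 5 has {1,2,3,5}; col 9 has {1,3,4,6,7,9}; box has {1,2,3,4,6,7,9} → only 8 remains.
(6,5) = 9: row 6 has {1,3,4,6,7}; col 5 has {2,4,5,6,7,8}; box has {1,2,3,5,7,8} → only 9 remains.
(6,8) = 5: row 6 has {1,3,4,6,7,9}; col 8 has {1,2,3,6,7,8,9}; box has {1,2,3,4,6,7,8,9} → only 5 remains.
(7,9) = 5: row 7 has {2,6,9}; col 9 has {1,3,4,6,7,8,9}; box has {1,3,9} → only 5 remains.
(8,4) = 5: row 8 has {7,8,9}; col 4 has {1,2,3,4,6,9}; box has {2,4,6,9} → only 5 remains.
(8,7) = 6: row 8 has {5,7,8,9}; col 7 has {1,2,3,4,5}; box has {1,3,5,9} → only 6 remains.
(8,8) = 4: row 8 has {5,6,7,8,9}; col 8 has {1,2,3,5,6,7,8,9}; box has {1,3,5,6,9} → only 4 remains.
(8,9) = 2: row 8 has {4,5,6,7,8,9}; col 9 has {1,3,4,5,6,7,8,9}; box has {1,3,4,5,6,9} → only 2 remains.
(9,1) = 9: row 9 has {1,2,3,4,5,6}; col 1 has {2,3,5}; box has {2,5,6,7,8} → only 9 remains.
(9,6) = 8: row 9 has {1,2,3,4,5,6,9}; col 6 has {3,5,7,9}; box has {2,4,5,6,9} → only 8 remains.
(9,7) = 7: row 9 has {1,2,3,4,5,6,8,9}; col 7 has {1,2,3,4,5,6}; box has {1,2,3,4,5,6,9} → only 7 remains.

965428731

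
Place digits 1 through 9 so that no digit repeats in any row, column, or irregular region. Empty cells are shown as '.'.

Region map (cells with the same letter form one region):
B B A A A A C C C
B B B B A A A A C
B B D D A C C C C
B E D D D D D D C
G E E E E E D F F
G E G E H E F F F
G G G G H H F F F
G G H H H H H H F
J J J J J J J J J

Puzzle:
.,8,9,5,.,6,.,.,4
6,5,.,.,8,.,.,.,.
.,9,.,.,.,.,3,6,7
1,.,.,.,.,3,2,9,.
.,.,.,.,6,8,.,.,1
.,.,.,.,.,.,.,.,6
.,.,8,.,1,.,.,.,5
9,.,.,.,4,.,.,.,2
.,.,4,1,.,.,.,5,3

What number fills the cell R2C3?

2

R1C7 = 1 (sole candidate).
R1C8 = 2 (sole candidate).
R2C9 = 9 (sole candidate).
R3C5 = 2 (sole candidate).
R3C6 = 5 (sole candidate).
R4C9 = 8 (sole candidate).
R8C6 = 7 (sole candidate).
R3C1 = 4 (sole candidate).
R3C3 = 1 (sole candidate).
R3C4 = 8 (sole candidate).
R5C4 = 9 (hidden single in row 5).
R8C2 = 1 (hidden single in row 8).
R6C6 = 1 (hidden single in row 6).
R2C6 = 4 (sole candidate).
R2C7 = 7 (sole candidate).
R1C5 = 3 (sole candidate).
R2C8 = 1 (sole candidate).
R1C1 = 7 (sole candidate).
R9C1 = 8 (hidden single in column 1).
R5C3 = 5 (hidden single in region E).
R5C7 = 4 (sole candidate).
R7C7 = 9 (sole candidate).
R9C7 = 6 (sole candidate).
R6C7 = 8 (sole candidate).
R7C6 = 2 (sole candidate).
R8C7 = 5 (sole candidate).
R9C6 = 9 (sole candidate).
R6C5 = 9 (sole candidate).
R7C1 = 3 (sole candidate).
R9C5 = 7 (sole candidate).
R4C5 = 5 (sole candidate).
R5C1 = 2 (sole candidate).
R6C1 = 5 (sole candidate).
R6C3 = 7 (sole candidate).
R9C2 = 2 (sole candidate).
R4C3 = 6 (sole candidate).
R4C4 = 7 (sole candidate).
R8C3 = 3 (sole candidate).
R8C4 = 6 (sole candidate).
R8C8 = 8 (sole candidate).
R2C3 = 2: row 2 has {1,4,5,6,7,8,9}; col 3 has {1,3,4,5,6,7,8,9}; region has {1,4,5,6,7,8,9} → only 2 remains.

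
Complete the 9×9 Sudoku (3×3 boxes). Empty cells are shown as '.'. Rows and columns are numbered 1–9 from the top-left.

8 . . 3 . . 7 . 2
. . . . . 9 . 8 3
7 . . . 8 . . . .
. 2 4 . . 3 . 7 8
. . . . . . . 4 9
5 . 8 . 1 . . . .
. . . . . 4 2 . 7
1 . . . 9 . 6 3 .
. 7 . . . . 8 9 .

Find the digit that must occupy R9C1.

R6C7 = 3: row 6 has {1,5,8}; col 7 has {2,6,7,8}; box has {4,7,8,9} → only 3 remains.
R6C9 = 6: row 6 has {1,3,5,8}; col 9 has {2,3,7,8,9}; box has {3,4,7,8,9} → only 6 remains.
R6C2 = 9: row 6 has {1,3,5,6,8}; col 2 has {2,7}; box has {2,4,5,8} → only 9 remains.
R6C8 = 2: row 6 has {1,3,5,6,8,9}; col 8 has {3,4,7,8,9}; box has {3,4,6,7,8,9} → only 2 remains.
R4C1 = 6: row 4 has {2,3,4,7,8}; col 1 has {1,5,7,8}; box has {2,4,5,8,9} → only 6 remains.
R4C5 = 5: row 4 has {2,3,4,6,7,8}; col 5 has {1,8,9}; box has {1,3} → only 5 remains.
R4C7 = 1: row 4 has {2,3,4,5,6,7,8}; col 7 has {2,3,6,7,8}; box has {2,3,4,6,7,8,9} → only 1 remains.
R5C1 = 3: row 5 has {4,9}; col 1 has {1,5,6,7,8}; box has {2,4,5,6,8,9} → only 3 remains.
R5C2 = 1: row 5 has {3,4,9}; col 2 has {2,7,9}; box has {2,3,4,5,6,8,9} → only 1 remains.
R5C3 = 7: row 5 has {1,3,4,9}; col 3 has {4,8}; box has {1,2,3,4,5,6,8,9} → only 7 remains.
R5C7 = 5: row 5 has {1,3,4,7,9}; col 7 has {1,2,3,6,7,8}; box has {1,2,3,4,6,7,8,9} → only 5 remains.
R6C6 = 7: row 6 has {1,2,3,5,6,8,9}; col 6 has {3,4,9}; box has {1,3,5} → only 7 remains.
R7C1 = 9: row 7 has {2,4,7}; col 1 has {1,3,5,6,7,8}; box has {1,7} → only 9 remains.
R2C7 = 4: row 2 has {3,8,9}; col 7 has {1,2,3,5,6,7,8}; box has {2,3,7,8} → only 4 remains.
R3C7 = 9: row 3 has {7,8}; col 7 has {1,2,3,4,5,6,7,8}; box has {2,3,4,7,8} → only 9 remains.
R4C4 = 9: row 4 has {1,2,3,4,5,6,7,8}; col 4 has {3}; box has {1,3,5,7} → only 9 remains.
R6C4 = 4: row 6 has {1,2,3,5,6,7,8,9}; col 4 has {3,9}; box has {1,3,5,7,9} → only 4 remains.
R2C1 = 2: row 2 has {3,4,8,9}; col 1 has {1,3,5,6,7,8,9}; box has {7,8} → only 2 remains.
R9C1 = 4: row 9 has {7,8,9}; col 1 has {1,2,3,5,6,7,8,9}; box has {1,7,9} → only 4 remains.

4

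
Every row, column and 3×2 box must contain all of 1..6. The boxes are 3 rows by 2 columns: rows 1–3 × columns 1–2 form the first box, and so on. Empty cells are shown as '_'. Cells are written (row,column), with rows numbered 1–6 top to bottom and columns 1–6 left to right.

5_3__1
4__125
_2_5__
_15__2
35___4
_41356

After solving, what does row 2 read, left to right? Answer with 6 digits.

436125

(1,2) = 6 (sole candidate).
(1,5) = 4 (sole candidate).
(2,2) = 3: row 2 has {1,2,4,5}; col 2 has {1,2,4,5,6}; box has {2,4,5,6} → only 3 remains.
(2,3) = 6: row 2 has {1,2,3,4,5}; col 3 has {1,3,5}; box has {1,3,5} → only 6 remains.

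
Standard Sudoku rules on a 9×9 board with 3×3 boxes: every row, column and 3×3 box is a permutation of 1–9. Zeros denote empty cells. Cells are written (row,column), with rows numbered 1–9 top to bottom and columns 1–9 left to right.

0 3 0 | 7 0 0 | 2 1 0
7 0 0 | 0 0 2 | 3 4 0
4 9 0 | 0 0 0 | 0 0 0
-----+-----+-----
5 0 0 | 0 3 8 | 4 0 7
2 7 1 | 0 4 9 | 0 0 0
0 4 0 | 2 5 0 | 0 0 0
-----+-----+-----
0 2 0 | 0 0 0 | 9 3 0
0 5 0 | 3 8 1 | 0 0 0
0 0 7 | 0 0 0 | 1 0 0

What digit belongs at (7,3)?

(4,2) = 6: row 4 has {3,4,5,7,8}; col 2 has {2,3,4,5,7,9}; box has {1,2,4,5,7} → only 6 remains.
(4,3) = 9: row 4 has {3,4,5,6,7,8}; col 3 has {1,7}; box has {1,2,4,5,6,7} → only 9 remains.
(4,4) = 1: row 4 has {3,4,5,6,7,8,9}; col 4 has {2,3,7}; box has {2,3,4,5,8,9} → only 1 remains.
(4,8) = 2: row 4 has {1,3,4,5,6,7,8,9}; col 8 has {1,3,4}; box has {4,7} → only 2 remains.
(5,4) = 6: row 5 has {1,2,4,7,9}; col 4 has {1,2,3,7}; box has {1,2,3,4,5,8,9} → only 6 remains.
(6,6) = 7: row 6 has {2,4,5}; col 6 has {1,2,8,9}; box has {1,2,3,4,5,6,8,9} → only 7 remains.
(9,2) = 8: row 9 has {1,7}; col 2 has {2,3,4,5,6,7,9}; box has {2,5,7} → only 8 remains.
(2,2) = 1: row 2 has {2,3,4,7}; col 2 has {2,3,4,5,6,7,8,9}; box has {3,4,7,9} → only 1 remains.
(1,6) = 4: in row 1, 4 can only go here (every other open cell in that row sees a 4).
(3,5) = 1: in row 3, 1 can only go here (every other open cell in that row sees a 1).
(3,3) = 2: in row 3, 2 can only go here (every other open cell in that row sees a 2).
(3,6) = 3: in row 3, 3 can only go here (every other open cell in that row sees a 3).
(5,9) = 3: in row 5, 3 can only go here (every other open cell in that row sees a 3).
(6,9) = 1: in row 6, 1 can only go here (every other open cell in that row sees a 1).
(6,8) = 9: in row 6, 9 can only go here (every other open cell in that row sees a 9).
(6,7) = 6: in row 6, 6 can only go here (every other open cell in that row sees a 6).
(8,7) = 7: row 8 has {1,3,5,8}; col 7 has {1,2,3,4,6,9}; box has {1,3,9} → only 7 remains.
(8,8) = 6: row 8 has {1,3,5,7,8}; col 8 has {1,2,3,4,9}; box has {1,3,7,9} → only 6 remains.
(9,8) = 5: row 9 has {1,7,8}; col 8 has {1,2,3,4,6,9}; box has {1,3,6,7,9} → only 5 remains.
(5,8) = 8: row 5 has {1,2,3,4,6,7,9}; col 8 has {1,2,3,4,5,6,9}; box has {1,2,3,4,6,7,9} → only 8 remains.
(8,1) = 9: row 8 has {1,3,5,6,7,8}; col 1 has {2,4,5,7}; box has {2,5,7,8} → only 9 remains.
(8,3) = 4: row 8 has {1,3,5,6,7,8,9}; col 3 has {1,2,7,9}; box has {2,5,7,8,9} → only 4 remains.
(8,9) = 2: row 8 has {1,3,4,5,6,7,8,9}; col 9 has {1,3,7}; box has {1,3,5,6,7,9} → only 2 remains.
(9,6) = 6: row 9 has {1,5,7,8}; col 6 has {1,2,3,4,7,8,9}; box has {1,3,8} → only 6 remains.
(9,9) = 4: row 9 has {1,5,6,7,8}; col 9 has {1,2,3,7}; box has {1,2,3,5,6,7,9} → only 4 remains.
(3,8) = 7: row 3 has {1,2,3,4,9}; col 8 has {1,2,3,4,5,6,8,9}; box has {1,2,3,4} → only 7 remains.
(5,7) = 5: row 5 has {1,2,3,4,6,7,8,9}; col 7 has {1,2,3,4,6,7,9}; box has {1,2,3,4,6,7,8,9} → only 5 remains.
(7,3) = 6: row 7 has {2,3,9}; col 3 has {1,2,4,7,9}; box has {2,4,5,7,8,9} → only 6 remains.

6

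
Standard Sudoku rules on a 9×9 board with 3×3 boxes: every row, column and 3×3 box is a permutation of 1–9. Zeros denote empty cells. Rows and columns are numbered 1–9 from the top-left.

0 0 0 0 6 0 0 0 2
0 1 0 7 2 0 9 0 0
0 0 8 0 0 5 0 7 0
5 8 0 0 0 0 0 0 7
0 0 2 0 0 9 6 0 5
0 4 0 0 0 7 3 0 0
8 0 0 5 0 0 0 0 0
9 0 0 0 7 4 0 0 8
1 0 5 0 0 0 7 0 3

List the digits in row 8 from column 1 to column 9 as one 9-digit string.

r6c1 = 6: row 6 has {3,4,7}; col 1 has {1,5,8,9}; box has {2,4,5,8} → only 6 remains.
r2c8 = 5: in row 2, 5 can only go here (every other open cell in that row sees a 5).
r1c2 = 5: in row 1, 5 can only go here (every other open cell in that row sees a 5).
r2c6 = 8: in row 2, 8 can only go here (every other open cell in that row sees an 8).
r6c5 = 5: in row 6, 5 can only go here (every other open cell in that row sees a 5).
r8c7 = 5: in row 8, 5 can only go here (every other open cell in that row sees a 5).
r9c8 = 4: in row 9, 4 can only go here (every other open cell in that row sees a 4).
r7c3 = 4: in row 7, 4 can only go here (every other open cell in that row sees a 4).
r7c2 = 7: in row 7, 7 can only go here (every other open cell in that row sees a 7).
r5c2 = 3: row 5 has {2,5,6,9}; col 2 has {1,4,5,7,8}; box has {2,4,5,6,8} → only 3 remains.
r5c1 = 7: row 5 has {2,3,5,6,9}; col 1 has {1,5,6,8,9}; box has {2,3,4,5,6,8} → only 7 remains.
r1c3 = 7: in row 1, 7 can only go here (every other open cell in that row sees a 7).
r1c4 = 9: in row 1, 9 can only go here (every other open cell in that row sees a 9).
r3c2 = 9: in row 3, 9 can only go here (every other open cell in that row sees a 9).
r3c1 = 2: in row 3, 2 can only go here (every other open cell in that row sees a 2).
r3c9 = 6: in row 3, 6 can only go here (every other open cell in that row sees a 6).
r2c9 = 4: row 2 has {1,2,5,7,8,9}; col 9 has {2,3,5,6,7,8}; box has {2,5,6,7,9} → only 4 remains.
r3c7 = 1: row 3 has {2,5,6,7,8,9}; col 7 has {3,5,6,7,9}; box has {2,4,5,6,7,9} → only 1 remains.
r7c7 = 2: row 7 has {4,5,7,8}; col 7 has {1,3,5,6,7,9}; box has {3,4,5,7,8} → only 2 remains.
r1c7 = 8: row 1 has {2,5,6,7,9}; col 7 has {1,2,3,5,6,7,9}; box has {1,2,4,5,6,7,9} → only 8 remains.
r1c8 = 3: row 1 has {2,5,6,7,8,9}; col 8 has {4,5,7}; box has {1,2,4,5,6,7,8,9} → only 3 remains.
r2c1 = 3: row 2 has {1,2,4,5,7,8,9}; col 1 has {1,2,5,6,7,8,9}; box has {1,2,5,7,8,9} → only 3 remains.
r2c3 = 6: row 2 has {1,2,3,4,5,7,8,9}; col 3 has {2,4,5,7,8}; box has {1,2,3,5,7,8,9} → only 6 remains.
r4c7 = 4: row 4 has {5,7,8}; col 7 has {1,2,3,5,6,7,8,9}; box has {3,5,6,7} → only 4 remains.
r8c3 = 3: row 8 has {4,5,7,8,9}; col 3 has {2,4,5,6,7,8}; box has {1,4,5,7,8,9} → only 3 remains.
r1c1 = 4: row 1 has {2,3,5,6,7,8,9}; col 1 has {1,2,3,5,6,7,8,9}; box has {1,2,3,5,6,7,8,9} → only 4 remains.
r1c6 = 1: row 1 has {2,3,4,5,6,7,8,9}; col 6 has {4,5,7,8,9}; box has {2,5,6,7,8,9} → only 1 remains.
r9c5 = 9: in row 9, 9 can only go here (every other open cell in that row sees a 9).
r9c4 = 8: in row 9, 8 can only go here (every other open cell in that row sees an 8).
r6c8 = 8: in row 6, 8 can only go here (every other open cell in that row sees an 8).
r5c8 = 1: row 5 has {2,3,5,6,7,9}; col 8 has {3,4,5,7,8}; box has {3,4,5,6,7,8} → only 1 remains.
r6c9 = 9: row 6 has {3,4,5,6,7,8}; col 9 has {2,3,4,5,6,7,8}; box has {1,3,4,5,6,7,8} → only 9 remains.
r7c9 = 1: row 7 has {2,4,5,7,8}; col 9 has {2,3,4,5,6,7,8,9}; box has {2,3,4,5,7,8} → only 1 remains.
r8c8 = 6: row 8 has {3,4,5,7,8,9}; col 8 has {1,3,4,5,7,8}; box has {1,2,3,4,5,7,8} → only 6 remains.
r4c8 = 2: row 4 has {4,5,7,8}; col 8 has {1,3,4,5,6,7,8}; box has {1,3,4,5,6,7,8,9} → only 2 remains.
r5c4 = 4: row 5 has {1,2,3,5,6,7,9}; col 4 has {5,7,8,9}; box has {5,7,9} → only 4 remains.
r5c5 = 8: row 5 has {1,2,3,4,5,6,7,9}; col 5 has {2,5,6,7,9}; box has {4,5,7,9} → only 8 remains.
r6c3 = 1: row 6 has {3,4,5,6,7,8,9}; col 3 has {2,3,4,5,6,7,8}; box has {2,3,4,5,6,7,8} → only 1 remains.
r6c4 = 2: row 6 has {1,3,4,5,6,7,8,9}; col 4 has {4,5,7,8,9}; box has {4,5,7,8,9} → only 2 remains.
r7c5 = 3: row 7 has {1,2,4,5,7,8}; col 5 has {2,5,6,7,8,9}; box has {4,5,7,8,9} → only 3 remains.
r7c6 = 6: row 7 has {1,2,3,4,5,7,8}; col 6 has {1,4,5,7,8,9}; box has {3,4,5,7,8,9} → only 6 remains.
r7c8 = 9: row 7 has {1,2,3,4,5,6,7,8}; col 8 has {1,2,3,4,5,6,7,8}; box has {1,2,3,4,5,6,7,8} → only 9 remains.
r8c2 = 2: row 8 has {3,4,5,6,7,8,9}; col 2 has {1,3,4,5,7,8,9}; box has {1,3,4,5,7,8,9} → only 2 remains.
r8c4 = 1: row 8 has {2,3,4,5,6,7,8,9}; col 4 has {2,4,5,7,8,9}; box has {3,4,5,6,7,8,9} → only 1 remains.

923174568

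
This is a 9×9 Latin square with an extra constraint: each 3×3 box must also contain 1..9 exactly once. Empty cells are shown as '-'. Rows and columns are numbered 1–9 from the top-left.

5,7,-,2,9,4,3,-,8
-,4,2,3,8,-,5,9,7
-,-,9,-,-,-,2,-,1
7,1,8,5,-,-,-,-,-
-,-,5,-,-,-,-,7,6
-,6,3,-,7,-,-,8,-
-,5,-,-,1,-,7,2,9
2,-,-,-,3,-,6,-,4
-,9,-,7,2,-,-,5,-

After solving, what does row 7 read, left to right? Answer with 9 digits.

356418729

R1C8 = 6: row 1 has {2,3,4,5,7,8,9}; col 8 has {2,5,7,8,9}; box has {1,2,3,5,7,8,9} → only 6 remains.
R3C4 = 6: row 3 has {1,2,9}; col 4 has {2,3,5,7}; box has {2,3,4,8,9} → only 6 remains.
R3C5 = 5: row 3 has {1,2,6,9}; col 5 has {1,2,3,7,8,9}; box has {2,3,4,6,8,9} → only 5 remains.
R3C6 = 7: row 3 has {1,2,5,6,9}; col 6 has {4}; box has {2,3,4,5,6,8,9} → only 7 remains.
R3C8 = 4: row 3 has {1,2,5,6,7,9}; col 8 has {2,5,6,7,8,9}; box has {1,2,3,5,6,7,8,9} → only 4 remains.
R4C8 = 3: row 4 has {1,5,7,8}; col 8 has {2,4,5,6,7,8,9}; box has {6,7,8} → only 3 remains.
R4C9 = 2: row 4 has {1,3,5,7,8}; col 9 has {1,4,6,7,8,9}; box has {3,6,7,8} → only 2 remains.
R5C2 = 2: row 5 has {5,6,7}; col 2 has {1,4,5,6,7,9}; box has {1,3,5,6,7,8} → only 2 remains.
R5C5 = 4: row 5 has {2,5,6,7}; col 5 has {1,2,3,5,7,8,9}; box has {5,7} → only 4 remains.
R6C9 = 5: row 6 has {3,6,7,8}; col 9 has {1,2,4,6,7,8,9}; box has {2,3,6,7,8} → only 5 remains.
R8C2 = 8: row 8 has {2,3,4,6}; col 2 has {1,2,4,5,6,7,9}; box has {2,5,9} → only 8 remains.
R8C4 = 9: row 8 has {2,3,4,6,8}; col 4 has {2,3,5,6,7}; box has {1,2,3,7} → only 9 remains.
R8C6 = 5: row 8 has {2,3,4,6,8,9}; col 6 has {4,7}; box has {1,2,3,7,9} → only 5 remains.
R8C8 = 1: row 8 has {2,3,4,5,6,8,9}; col 8 has {2,3,4,5,6,7,8,9}; box has {2,4,5,6,7,9} → only 1 remains.
R9C7 = 8: row 9 has {2,5,7,9}; col 7 has {2,3,5,6,7}; box has {1,2,4,5,6,7,9} → only 8 remains.
R9C9 = 3: row 9 has {2,5,7,8,9}; col 9 has {1,2,4,5,6,7,8,9}; box has {1,2,4,5,6,7,8,9} → only 3 remains.
R1C3 = 1: row 1 has {2,3,4,5,6,7,8,9}; col 3 has {2,3,5,8,9}; box has {2,4,5,7,9} → only 1 remains.
R2C1 = 6: row 2 has {2,3,4,5,7,8,9}; col 1 has {2,5,7}; box has {1,2,4,5,7,9} → only 6 remains.
R2C6 = 1: row 2 has {2,3,4,5,6,7,8,9}; col 6 has {4,5,7}; box has {2,3,4,5,6,7,8,9} → only 1 remains.
R3C2 = 3: row 3 has {1,2,4,5,6,7,9}; col 2 has {1,2,4,5,6,7,8,9}; box has {1,2,4,5,6,7,9} → only 3 remains.
R4C5 = 6: row 4 has {1,2,3,5,7,8}; col 5 has {1,2,3,4,5,7,8,9}; box has {4,5,7} → only 6 remains.
R4C6 = 9: row 4 has {1,2,3,5,6,7,8}; col 6 has {1,4,5,7}; box has {4,5,6,7} → only 9 remains.
R4C7 = 4: row 4 has {1,2,3,5,6,7,8,9}; col 7 has {2,3,5,6,7,8}; box has {2,3,5,6,7,8} → only 4 remains.
R5C1 = 9: row 5 has {2,4,5,6,7}; col 1 has {2,5,6,7}; box has {1,2,3,5,6,7,8} → only 9 remains.
R5C7 = 1: row 5 has {2,4,5,6,7,9}; col 7 has {2,3,4,5,6,7,8}; box has {2,3,4,5,6,7,8} → only 1 remains.
R6C1 = 4: row 6 has {3,5,6,7,8}; col 1 has {2,5,6,7,9}; box has {1,2,3,5,6,7,8,9} → only 4 remains.
R6C4 = 1: row 6 has {3,4,5,6,7,8}; col 4 has {2,3,5,6,7,9}; box has {4,5,6,7,9} → only 1 remains.
R6C6 = 2: row 6 has {1,3,4,5,6,7,8}; col 6 has {1,4,5,7,9}; box has {1,4,5,6,7,9} → only 2 remains.
R6C7 = 9: row 6 has {1,2,3,4,5,6,7,8}; col 7 has {1,2,3,4,5,6,7,8}; box has {1,2,3,4,5,6,7,8} → only 9 remains.
R7C1 = 3: row 7 has {1,2,5,7,9}; col 1 has {2,4,5,6,7,9}; box has {2,5,8,9} → only 3 remains.
R8C3 = 7: row 8 has {1,2,3,4,5,6,8,9}; col 3 has {1,2,3,5,8,9}; box has {2,3,5,8,9} → only 7 remains.
R9C1 = 1: row 9 has {2,3,5,7,8,9}; col 1 has {2,3,4,5,6,7,9}; box has {2,3,5,7,8,9} → only 1 remains.
R9C6 = 6: row 9 has {1,2,3,5,7,8,9}; col 6 has {1,2,4,5,7,9}; box has {1,2,3,5,7,9} → only 6 remains.
R3C1 = 8: row 3 has {1,2,3,4,5,6,7,9}; col 1 has {1,2,3,4,5,6,7,9}; box has {1,2,3,4,5,6,7,9} → only 8 remains.
R5C4 = 8: row 5 has {1,2,4,5,6,7,9}; col 4 has {1,2,3,5,6,7,9}; box has {1,2,4,5,6,7,9} → only 8 remains.
R5C6 = 3: row 5 has {1,2,4,5,6,7,8,9}; col 6 has {1,2,4,5,6,7,9}; box has {1,2,4,5,6,7,8,9} → only 3 remains.
R7C4 = 4: row 7 has {1,2,3,5,7,9}; col 4 has {1,2,3,5,6,7,8,9}; box has {1,2,3,5,6,7,9} → only 4 remains.
R7C6 = 8: row 7 has {1,2,3,4,5,7,9}; col 6 has {1,2,3,4,5,6,7,9}; box has {1,2,3,4,5,6,7,9} → only 8 remains.
R9C3 = 4: row 9 has {1,2,3,5,6,7,8,9}; col 3 has {1,2,3,5,7,8,9}; box has {1,2,3,5,7,8,9} → only 4 remains.
R7C3 = 6: row 7 has {1,2,3,4,5,7,8,9}; col 3 has {1,2,3,4,5,7,8,9}; box has {1,2,3,4,5,7,8,9} → only 6 remains.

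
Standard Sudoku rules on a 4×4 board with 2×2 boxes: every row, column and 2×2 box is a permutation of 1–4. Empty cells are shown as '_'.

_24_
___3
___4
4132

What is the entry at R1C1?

3

R1C4 = 1: row 1 has {2,4}; col 4 has {2,3,4}; box has {3,4} → only 1 remains.
R2C1 = 1: row 2 has {3}; col 1 has {4}; box has {2} → only 1 remains.
R2C2 = 4: row 2 has {1,3}; col 2 has {1,2}; box has {1,2} → only 4 remains.
R2C3 = 2: row 2 has {1,3,4}; col 3 has {3,4}; box has {1,3,4} → only 2 remains.
R3C2 = 3: row 3 has {4}; col 2 has {1,2,4}; box has {1,4} → only 3 remains.
R3C3 = 1: row 3 has {3,4}; col 3 has {2,3,4}; box has {2,3,4} → only 1 remains.
R1C1 = 3: row 1 has {1,2,4}; col 1 has {1,4}; box has {1,2,4} → only 3 remains.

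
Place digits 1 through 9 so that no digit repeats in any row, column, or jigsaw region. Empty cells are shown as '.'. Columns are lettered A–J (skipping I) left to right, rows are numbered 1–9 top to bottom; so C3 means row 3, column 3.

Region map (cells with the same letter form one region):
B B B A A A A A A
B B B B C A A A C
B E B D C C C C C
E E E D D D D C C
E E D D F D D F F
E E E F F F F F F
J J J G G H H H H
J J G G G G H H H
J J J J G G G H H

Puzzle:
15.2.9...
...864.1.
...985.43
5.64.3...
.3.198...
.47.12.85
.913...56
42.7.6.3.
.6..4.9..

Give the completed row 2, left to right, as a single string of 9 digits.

379864512

B2 = 7: row 2 has {1,4,6,8}; col 2 has {2,3,4,5,6,9}; region has {1,5,8} → only 7 remains.
B3 = 1: row 3 has {3,4,5,8,9}; col 2 has {2,3,4,5,6,7,9}; region has {3,4,5,6,7} → only 1 remains.
C3 = 2: row 3 has {1,3,4,5,8,9}; col 3 has {1,6,7}; region has {1,5,7,8} → only 2 remains.
G3 = 7: row 3 has {1,2,3,4,5,8,9}; col 7 has {9}; region has {3,4,5,6,8} → only 7 remains.
B4 = 8: row 4 has {3,4,5,6}; col 2 has {1,2,3,4,5,6,7,9}; region has {1,3,4,5,6,7} → only 8 remains.
G4 = 2: row 4 has {3,4,5,6,8}; col 7 has {7,9}; region has {1,3,4,8,9} → only 2 remains.
H4 = 9: row 4 has {2,3,4,5,6,8}; col 8 has {1,3,4,5,8}; region has {3,4,5,6,7,8} → only 9 remains.
J4 = 1: row 4 has {2,3,4,5,6,8,9}; col 9 has {3,5,6}; region has {3,4,5,6,7,8,9} → only 1 remains.
A5 = 2: row 5 has {1,3,8,9}; col 1 has {1,4,5}; region has {1,3,4,5,6,7,8} → only 2 remains.
C5 = 5: row 5 has {1,2,3,8,9}; col 3 has {1,2,6,7}; region has {1,2,3,4,8,9} → only 5 remains.
G5 = 6: row 5 has {1,2,3,5,8,9}; col 7 has {2,7,9}; region has {1,2,3,4,5,8,9} → only 6 remains.
H5 = 7: row 5 has {1,2,3,5,6,8,9}; col 8 has {1,3,4,5,8,9}; region has {1,2,5,8,9} → only 7 remains.
J5 = 4: row 5 has {1,2,3,5,6,7,8,9}; col 9 has {1,3,5,6}; region has {1,2,5,7,8,9} → only 4 remains.
A6 = 9: row 6 has {1,2,4,5,7,8}; col 1 has {1,2,4,5}; region has {1,2,3,4,5,6,7,8} → only 9 remains.
D6 = 6: row 6 has {1,2,4,5,7,8,9}; col 4 has {1,2,3,4,7,8,9}; region has {1,2,4,5,7,8,9} → only 6 remains.
G6 = 3: row 6 has {1,2,4,5,6,7,8,9}; col 7 has {2,6,7,9}; region has {1,2,4,5,6,7,8,9} → only 3 remains.
E7 = 2: row 7 has {1,3,5,6,9}; col 5 has {1,4,6,8,9}; region has {3,4,6,7,9} → only 2 remains.
F7 = 7: row 7 has {1,2,3,5,6,9}; col 6 has {2,3,4,5,6,8,9}; region has {3,5,6} → only 7 remains.
C8 = 8: row 8 has {2,3,4,6,7}; col 3 has {1,2,5,6,7}; region has {2,3,4,6,7,9} → only 8 remains.
E8 = 5: row 8 has {2,3,4,6,7,8}; col 5 has {1,2,4,6,8,9}; region has {2,3,4,6,7,8,9} → only 5 remains.
G8 = 1: row 8 has {2,3,4,5,6,7,8}; col 7 has {2,3,6,7,9}; region has {3,5,6,7} → only 1 remains.
J8 = 9: row 8 has {1,2,3,4,5,6,7,8}; col 9 has {1,3,4,5,6}; region has {1,3,5,6,7} → only 9 remains.
C9 = 3: row 9 has {4,6,9}; col 3 has {1,2,5,6,7,8}; region has {1,2,4,6,9} → only 3 remains.
D9 = 5: row 9 has {3,4,6,9}; col 4 has {1,2,3,4,6,7,8,9}; region has {1,2,3,4,6,9} → only 5 remains.
F9 = 1: row 9 has {3,4,5,6,9}; col 6 has {2,3,4,5,6,7,8,9}; region has {2,3,4,5,6,7,8,9} → only 1 remains.
H9 = 2: row 9 has {1,3,4,5,6,9}; col 8 has {1,3,4,5,7,8,9}; region has {1,3,5,6,7,9} → only 2 remains.
J9 = 8: row 9 has {1,2,3,4,5,6,9}; col 9 has {1,3,4,5,6,9}; region has {1,2,3,5,6,7,9} → only 8 remains.
C1 = 4: row 1 has {1,2,5,9}; col 3 has {1,2,3,5,6,7,8}; region has {1,2,5,7,8} → only 4 remains.
G1 = 8: row 1 has {1,2,4,5,9}; col 7 has {1,2,3,6,7,9}; region has {1,2,4,9} → only 8 remains.
H1 = 6: row 1 has {1,2,4,5,8,9}; col 8 has {1,2,3,4,5,7,8,9}; region has {1,2,4,8,9} → only 6 remains.
J1 = 7: row 1 has {1,2,4,5,6,8,9}; col 9 has {1,3,4,5,6,8,9}; region has {1,2,4,6,8,9} → only 7 remains.
A2 = 3: row 2 has {1,4,6,7,8}; col 1 has {1,2,4,5,9}; region has {1,2,4,5,7,8} → only 3 remains.
C2 = 9: row 2 has {1,3,4,6,7,8}; col 3 has {1,2,3,4,5,6,7,8}; region has {1,2,3,4,5,7,8} → only 9 remains.
G2 = 5: row 2 has {1,3,4,6,7,8,9}; col 7 has {1,2,3,6,7,8,9}; region has {1,2,4,6,7,8,9} → only 5 remains.
J2 = 2: row 2 has {1,3,4,5,6,7,8,9}; col 9 has {1,3,4,5,6,7,8,9}; region has {1,3,4,5,6,7,8,9} → only 2 remains.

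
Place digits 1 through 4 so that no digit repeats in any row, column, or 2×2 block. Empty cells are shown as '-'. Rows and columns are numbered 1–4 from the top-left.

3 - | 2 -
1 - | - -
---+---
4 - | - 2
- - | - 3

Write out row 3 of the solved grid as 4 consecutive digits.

4312

row 1, column 2 = 4 (sole candidate).
row 1, column 4 = 1 (sole candidate).
row 2, column 2 = 2 (sole candidate).
row 2, column 4 = 4 (sole candidate).
row 3, column 3 = 1: row 3 has {2,4}; col 3 has {2}; box has {2,3} → only 1 remains.
row 4, column 1 = 2 (sole candidate).
row 4, column 2 = 1 (sole candidate).
row 4, column 3 = 4 (sole candidate).
row 2, column 3 = 3 (sole candidate).
row 3, column 2 = 3: row 3 has {1,2,4}; col 2 has {1,2,4}; box has {1,2,4} → only 3 remains.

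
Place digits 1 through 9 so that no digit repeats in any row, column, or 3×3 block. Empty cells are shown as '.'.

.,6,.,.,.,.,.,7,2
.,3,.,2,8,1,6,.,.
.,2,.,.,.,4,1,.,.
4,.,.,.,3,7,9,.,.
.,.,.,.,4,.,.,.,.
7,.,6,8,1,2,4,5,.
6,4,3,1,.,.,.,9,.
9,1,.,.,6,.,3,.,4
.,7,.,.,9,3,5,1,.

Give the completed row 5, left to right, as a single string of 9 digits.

351946287

row 1, column 5 = 5 (sole candidate).
row 1, column 6 = 9 (sole candidate).
row 1, column 7 = 8 (sole candidate).
row 2, column 1 = 5 (sole candidate).
row 2, column 8 = 4 (sole candidate).
row 2, column 9 = 9 (sole candidate).
row 3, column 1 = 8 (sole candidate).
row 3, column 5 = 7 (sole candidate).
row 3, column 8 = 3 (sole candidate).
row 3, column 9 = 5 (sole candidate).
row 6, column 2 = 9 (sole candidate).
row 6, column 9 = 3 (sole candidate).
row 7, column 5 = 2 (sole candidate).
row 7, column 7 = 7 (sole candidate).
row 7, column 9 = 8 (sole candidate).
row 8, column 8 = 2 (sole candidate).
row 9, column 1 = 2 (sole candidate).
row 9, column 3 = 8 (sole candidate).
row 9, column 4 = 4 (sole candidate).
row 9, column 9 = 6 (sole candidate).
row 1, column 1 = 1 (sole candidate).
row 1, column 3 = 4 (sole candidate).
row 1, column 4 = 3 (sole candidate).
row 2, column 3 = 7 (sole candidate).
row 3, column 3 = 9 (sole candidate).
row 3, column 4 = 6 (sole candidate).
row 4, column 4 = 5 (sole candidate).
row 4, column 9 = 1 (sole candidate).
row 5, column 1 = 3: row 5 has {4}; col 1 has {1,2,4,5,6,7,8,9}; box has {4,6,7,9} → only 3 remains.
row 5, column 4 = 9: row 5 has {3,4}; col 4 has {1,2,3,4,5,6,8}; box has {1,2,3,4,5,7,8} → only 9 remains.
row 5, column 6 = 6: row 5 has {3,4,9}; col 6 has {1,2,3,4,7,9}; box has {1,2,3,4,5,7,8,9} → only 6 remains.
row 5, column 7 = 2: row 5 has {3,4,6,9}; col 7 has {1,3,4,5,6,7,8,9}; box has {1,3,4,5,9} → only 2 remains.
row 5, column 8 = 8: row 5 has {2,3,4,6,9}; col 8 has {1,2,3,4,5,7,9}; box has {1,2,3,4,5,9} → only 8 remains.
row 5, column 9 = 7: row 5 has {2,3,4,6,8,9}; col 9 has {1,2,3,4,5,6,8,9}; box has {1,2,3,4,5,8,9} → only 7 remains.
row 7, column 6 = 5 (sole candidate).
row 8, column 3 = 5 (sole candidate).
row 8, column 4 = 7 (sole candidate).
row 8, column 6 = 8 (sole candidate).
row 4, column 2 = 8 (sole candidate).
row 4, column 3 = 2 (sole candidate).
row 4, column 8 = 6 (sole candidate).
row 5, column 2 = 5: row 5 has {2,3,4,6,7,8,9}; col 2 has {1,2,3,4,6,7,8,9}; box has {2,3,4,6,7,8,9} → only 5 remains.
row 5, column 3 = 1: row 5 has {2,3,4,5,6,7,8,9}; col 3 has {2,3,4,5,6,7,8,9}; box has {2,3,4,5,6,7,8,9} → only 1 remains.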